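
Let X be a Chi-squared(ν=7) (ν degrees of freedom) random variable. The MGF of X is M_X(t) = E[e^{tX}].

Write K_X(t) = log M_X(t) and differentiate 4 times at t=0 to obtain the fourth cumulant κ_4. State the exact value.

κ_4 = D^4[K](0) = 336

M_X(t) = (1 - 2*t)^(-7/2)
K_X(t) = log M_X(t) = -7*log(1 - 2*t)/2
D^4[K](t) = 336/(16*t^4 - 32*t^3 + 24*t^2 - 8*t + 1)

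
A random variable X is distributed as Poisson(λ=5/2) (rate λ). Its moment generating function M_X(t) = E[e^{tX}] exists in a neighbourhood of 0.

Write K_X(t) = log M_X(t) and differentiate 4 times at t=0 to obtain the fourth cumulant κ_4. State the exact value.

M_X(t) = e^(5*e^(t)/2 - 5/2)
K_X(t) = log M_X(t) = 5*e^(t)/2 - 5/2
dK/dt = 5*e^(t)/2
d^2K/dt^2 = 5*e^(t)/2
d^3K/dt^3 = 5*e^(t)/2
d^4K/dt^4 = 5*e^(t)/2

κ_4 = d^4K/dt^4 |_{t=0} = 5/2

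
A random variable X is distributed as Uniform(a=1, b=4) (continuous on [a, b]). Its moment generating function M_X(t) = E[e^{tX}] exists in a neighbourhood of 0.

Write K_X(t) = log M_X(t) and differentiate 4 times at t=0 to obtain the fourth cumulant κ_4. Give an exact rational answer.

κ_4 = K′′′′(0) = -27/40

M_X(t) = (e^(4*t) - e^(t))/(3*t)
K_X(t) = log M_X(t) = -log(t) + log(e^(4*t) - e^(t)) - log(3)
K′(t) = (4*t*e^(3*t) - t - e^(3*t) + 1)/(t*e^(3*t) - t)
K′′(t) = (-9*t^2*e^(3*t) + e^(6*t) - 2*e^(3*t) + 1)/(t^2*e^(6*t) - 2*t^2*e^(3*t) + t^2)
K′′′(t) = (27*t^3*e^(6*t) + 27*t^3*e^(3*t) - 2*e^(9*t) + 6*e^(6*t) - 6*e^(3*t) + 2)/(t^3*e^(9*t) - 3*t^3*e^(6*t) + 3*t^3*e^(3*t) - t^3)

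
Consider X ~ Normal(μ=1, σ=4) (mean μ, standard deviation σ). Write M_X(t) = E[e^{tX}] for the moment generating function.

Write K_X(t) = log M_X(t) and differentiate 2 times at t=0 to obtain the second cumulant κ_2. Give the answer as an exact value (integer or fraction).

M_X(t) = e^(8*t^2 + t)
K_X(t) = log M_X(t) = 8*t^2 + t
D^2[K](t) = 16

κ_2 = D^2[K](0) = 16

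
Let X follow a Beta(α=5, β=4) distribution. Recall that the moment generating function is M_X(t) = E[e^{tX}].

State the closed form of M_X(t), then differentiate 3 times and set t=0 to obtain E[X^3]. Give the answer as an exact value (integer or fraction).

E[X^3] = D^3[M](0) = 7/33

M_X(t) = ₁F₁(5; 9; t)
D^3[M](t) = 7*₁F₁(8; 12; t)/33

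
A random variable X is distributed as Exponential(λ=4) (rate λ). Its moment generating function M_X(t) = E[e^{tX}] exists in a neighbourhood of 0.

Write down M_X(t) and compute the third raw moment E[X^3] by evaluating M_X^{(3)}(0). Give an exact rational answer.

E[X^3] = M′′′(0) = 3/32

M_X(t) = 4/(4 - t)
M′(t) = 4/(t^2 - 8*t + 16)
M′′(t) = -8/(t^3 - 12*t^2 + 48*t - 64)
M′′′(t) = 24/(t^4 - 16*t^3 + 96*t^2 - 256*t + 256)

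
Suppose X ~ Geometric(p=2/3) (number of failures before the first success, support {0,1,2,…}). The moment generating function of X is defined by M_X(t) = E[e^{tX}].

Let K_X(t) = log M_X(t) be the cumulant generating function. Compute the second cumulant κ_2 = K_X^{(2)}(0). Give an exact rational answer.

κ_2 = K^(2)(0) = 3/4

M_X(t) = 2/(3*(1 - e^(t)/3))
K_X(t) = log M_X(t) = -log(1 - e^(t)/3) - log(3) + log(2)
K^(2)(t) = 3*e^(t)/(e^(2*t) - 6*e^(t) + 9)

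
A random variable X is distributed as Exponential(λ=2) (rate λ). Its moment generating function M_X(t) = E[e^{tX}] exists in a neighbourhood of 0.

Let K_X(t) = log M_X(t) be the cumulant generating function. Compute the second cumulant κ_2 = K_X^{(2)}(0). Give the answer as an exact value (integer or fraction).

κ_2 = D^2[K](0) = 1/4

M_X(t) = 2/(2 - t)
K_X(t) = log M_X(t) = -log(2 - t) + log(2)
D^2[K](t) = 1/(t^2 - 4*t + 4)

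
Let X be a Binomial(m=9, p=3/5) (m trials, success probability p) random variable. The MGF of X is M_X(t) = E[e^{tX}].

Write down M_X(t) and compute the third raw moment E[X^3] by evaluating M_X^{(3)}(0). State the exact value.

E[X^3] = M′′′(0) = 24003/125

M_X(t) = (3*e^(t)/5 + 2/5)^9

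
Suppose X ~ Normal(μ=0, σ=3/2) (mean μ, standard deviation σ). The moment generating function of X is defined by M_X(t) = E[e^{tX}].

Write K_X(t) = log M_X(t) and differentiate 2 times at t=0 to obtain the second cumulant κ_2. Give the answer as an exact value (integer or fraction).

M_X(t) = e^(9*t^2/8)
K_X(t) = log M_X(t) = 9*t^2/8
K^(2)(t) = 9/4

κ_2 = K^(2)(0) = 9/4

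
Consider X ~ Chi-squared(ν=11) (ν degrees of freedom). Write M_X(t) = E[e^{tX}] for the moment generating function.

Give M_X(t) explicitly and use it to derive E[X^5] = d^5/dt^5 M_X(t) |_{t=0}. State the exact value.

M_X(t) = (1 - 2*t)^(-11/2)
M′(t) = 11/(64*t^6*√(1 - 2*t) - 192*t^5*√(1 - 2*t) + 240*t^4*√(1 - 2*t) - 160*t^3*√(1 - 2*t) + 60*t^2*√(1 - 2*t) - 12*t*√(1 - 2*t) + √(1 - 2*t))
M′′(t) = -143/(128*t^7*√(1 - 2*t) - 448*t^6*√(1 - 2*t) + 672*t^5*√(1 - 2*t) - 560*t^4*√(1 - 2*t) + 280*t^3*√(1 - 2*t) - 84*t^2*√(1 - 2*t) + 14*t*√(1 - 2*t) - √(1 - 2*t))

E[X^5] = M′′′′′(0) = 692835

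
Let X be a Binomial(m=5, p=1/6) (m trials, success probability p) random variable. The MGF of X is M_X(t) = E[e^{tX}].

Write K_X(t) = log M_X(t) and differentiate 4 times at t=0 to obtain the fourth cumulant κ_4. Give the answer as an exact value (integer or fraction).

κ_4 = K^(4)(0) = 25/216

M_X(t) = (e^(t)/6 + 5/6)^5
K_X(t) = log M_X(t) = 5*log(e^(t)/6 + 5/6)
K^(4)(t) = (25*e^(3*t) - 500*e^(2*t) + 625*e^(t))/(e^(4*t) + 20*e^(3*t) + 150*e^(2*t) + 500*e^(t) + 625)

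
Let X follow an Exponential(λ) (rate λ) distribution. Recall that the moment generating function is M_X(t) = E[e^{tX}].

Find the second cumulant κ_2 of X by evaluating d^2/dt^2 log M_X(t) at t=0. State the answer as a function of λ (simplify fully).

κ_2 = D^2[K](0) = λ^(-2)

M_X(t) = λ/(λ - t)
K_X(t) = log M_X(t) = log(λ) - log(λ - t)
D^2[K](t) = 1/(λ^2 - 2*λ*t + t^2)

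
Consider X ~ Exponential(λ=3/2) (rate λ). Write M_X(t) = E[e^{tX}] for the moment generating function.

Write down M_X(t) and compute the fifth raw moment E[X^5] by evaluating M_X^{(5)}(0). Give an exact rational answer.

M_X(t) = 3/(2*(3/2 - t))
D^5[M](t) = 11520/(64*t^6 - 576*t^5 + 2160*t^4 - 4320*t^3 + 4860*t^2 - 2916*t + 729)

E[X^5] = D^5[M](0) = 1280/81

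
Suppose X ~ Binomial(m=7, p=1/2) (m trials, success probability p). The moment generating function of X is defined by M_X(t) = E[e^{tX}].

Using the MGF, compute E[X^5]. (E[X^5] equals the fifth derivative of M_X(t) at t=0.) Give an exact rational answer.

E[X^5] = d^5M/dt^5 |_{t=0} = 1421

M_X(t) = (e^(t)/2 + 1/2)^7
dM/dt = 7*e^(7*t)/128 + 21*e^(6*t)/64 + 105*e^(5*t)/128 + 35*e^(4*t)/32 + 105*e^(3*t)/128 + 21*e^(2*t)/64 + 7*e^(t)/128
d^2M/dt^2 = 49*e^(7*t)/128 + 63*e^(6*t)/32 + 525*e^(5*t)/128 + 35*e^(4*t)/8 + 315*e^(3*t)/128 + 21*e^(2*t)/32 + 7*e^(t)/128
d^3M/dt^3 = 343*e^(7*t)/128 + 189*e^(6*t)/16 + 2625*e^(5*t)/128 + 35*e^(4*t)/2 + 945*e^(3*t)/128 + 21*e^(2*t)/16 + 7*e^(t)/128
d^4M/dt^4 = 2401*e^(7*t)/128 + 567*e^(6*t)/8 + 13125*e^(5*t)/128 + 70*e^(4*t) + 2835*e^(3*t)/128 + 21*e^(2*t)/8 + 7*e^(t)/128
d^5M/dt^5 = 16807*e^(7*t)/128 + 1701*e^(6*t)/4 + 65625*e^(5*t)/128 + 280*e^(4*t) + 8505*e^(3*t)/128 + 21*e^(2*t)/4 + 7*e^(t)/128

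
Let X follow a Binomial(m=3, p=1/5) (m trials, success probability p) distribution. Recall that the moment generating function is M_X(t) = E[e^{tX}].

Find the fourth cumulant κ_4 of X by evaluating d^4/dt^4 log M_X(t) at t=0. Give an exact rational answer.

κ_4 = K′′′′(0) = 12/625

M_X(t) = (e^(t)/5 + 4/5)^3
K_X(t) = log M_X(t) = 3*log(e^(t)/5 + 4/5)
K′(t) = 3*e^(t)/(e^(t) + 4)
K′′(t) = 12*e^(t)/(e^(2*t) + 8*e^(t) + 16)
K′′′(t) = (-12*e^(2*t) + 48*e^(t))/(e^(3*t) + 12*e^(2*t) + 48*e^(t) + 64)
K′′′′(t) = (12*e^(3*t) - 192*e^(2*t) + 192*e^(t))/(e^(4*t) + 16*e^(3*t) + 96*e^(2*t) + 256*e^(t) + 256)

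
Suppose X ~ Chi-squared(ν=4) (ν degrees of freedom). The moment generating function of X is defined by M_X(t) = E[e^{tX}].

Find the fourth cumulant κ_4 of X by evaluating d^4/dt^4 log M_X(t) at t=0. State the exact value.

M_X(t) = (1 - 2*t)^(-2)
K_X(t) = log M_X(t) = -2*log(1 - 2*t)
dK/dt = -4/(2*t - 1)
d^2K/dt^2 = 8/(4*t^2 - 4*t + 1)
d^3K/dt^3 = -32/(8*t^3 - 12*t^2 + 6*t - 1)
d^4K/dt^4 = 192/(16*t^4 - 32*t^3 + 24*t^2 - 8*t + 1)

κ_4 = d^4K/dt^4 |_{t=0} = 192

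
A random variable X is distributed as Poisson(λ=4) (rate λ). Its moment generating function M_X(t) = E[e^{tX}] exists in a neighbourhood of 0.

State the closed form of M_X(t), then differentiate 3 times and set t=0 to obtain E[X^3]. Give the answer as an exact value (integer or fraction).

M_X(t) = e^(4*e^(t) - 4)
M^(3)(t) = (64*e^(3*t)*e^(4*e^(t)) + 48*e^(2*t)*e^(4*e^(t)) + 4*e^(t)*e^(4*e^(t)))*e^(-4)

E[X^3] = M^(3)(0) = 116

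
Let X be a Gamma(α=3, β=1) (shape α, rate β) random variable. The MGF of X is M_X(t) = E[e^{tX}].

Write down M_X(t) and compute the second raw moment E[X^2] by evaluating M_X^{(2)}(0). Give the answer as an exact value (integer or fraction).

M_X(t) = (1 - t)^(-3)
dM/dt = 3/(t^4 - 4*t^3 + 6*t^2 - 4*t + 1)
d^2M/dt^2 = -12/(t^5 - 5*t^4 + 10*t^3 - 10*t^2 + 5*t - 1)

E[X^2] = d^2M/dt^2 |_{t=0} = 12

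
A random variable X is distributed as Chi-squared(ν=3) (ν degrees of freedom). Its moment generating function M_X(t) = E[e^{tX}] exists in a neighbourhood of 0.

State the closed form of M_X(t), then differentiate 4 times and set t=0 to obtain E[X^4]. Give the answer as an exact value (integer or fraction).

E[X^4] = M^(4)(0) = 945

M_X(t) = (1 - 2*t)^(-3/2)
M^(4)(t) = -945/(32*t^5*√(1 - 2*t) - 80*t^4*√(1 - 2*t) + 80*t^3*√(1 - 2*t) - 40*t^2*√(1 - 2*t) + 10*t*√(1 - 2*t) - √(1 - 2*t))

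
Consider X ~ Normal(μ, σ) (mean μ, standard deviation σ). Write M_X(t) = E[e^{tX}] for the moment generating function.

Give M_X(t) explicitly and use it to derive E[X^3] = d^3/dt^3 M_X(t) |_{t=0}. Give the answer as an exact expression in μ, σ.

E[X^3] = M^(3)(0) = μ*(μ^2 + 3*σ^2)

M_X(t) = e^(μ*t + σ^2*t^2/2)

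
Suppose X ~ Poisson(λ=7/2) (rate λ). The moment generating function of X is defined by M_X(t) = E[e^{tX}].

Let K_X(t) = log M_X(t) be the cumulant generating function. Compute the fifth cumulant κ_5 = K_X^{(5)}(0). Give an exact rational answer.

κ_5 = d^5K/dt^5 |_{t=0} = 7/2

M_X(t) = e^(7*e^(t)/2 - 7/2)
K_X(t) = log M_X(t) = 7*e^(t)/2 - 7/2
dK/dt = 7*e^(t)/2
d^2K/dt^2 = 7*e^(t)/2
d^3K/dt^3 = 7*e^(t)/2
d^4K/dt^4 = 7*e^(t)/2
d^5K/dt^5 = 7*e^(t)/2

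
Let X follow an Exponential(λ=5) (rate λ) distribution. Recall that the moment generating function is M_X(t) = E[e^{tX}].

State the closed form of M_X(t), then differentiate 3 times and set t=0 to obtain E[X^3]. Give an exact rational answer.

M_X(t) = 5/(5 - t)
dM/dt = 5/(t^2 - 10*t + 25)
d^2M/dt^2 = -10/(t^3 - 15*t^2 + 75*t - 125)
d^3M/dt^3 = 30/(t^4 - 20*t^3 + 150*t^2 - 500*t + 625)

E[X^3] = d^3M/dt^3 |_{t=0} = 6/125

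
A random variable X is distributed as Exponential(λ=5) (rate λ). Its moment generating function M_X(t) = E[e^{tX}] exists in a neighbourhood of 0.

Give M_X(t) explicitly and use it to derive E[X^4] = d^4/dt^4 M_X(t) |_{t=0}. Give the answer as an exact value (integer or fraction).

E[X^4] = M′′′′(0) = 24/625

M_X(t) = 5/(5 - t)
M′(t) = 5/(t^2 - 10*t + 25)
M′′(t) = -10/(t^3 - 15*t^2 + 75*t - 125)
M′′′(t) = 30/(t^4 - 20*t^3 + 150*t^2 - 500*t + 625)
M′′′′(t) = -120/(t^5 - 25*t^4 + 250*t^3 - 1250*t^2 + 3125*t - 3125)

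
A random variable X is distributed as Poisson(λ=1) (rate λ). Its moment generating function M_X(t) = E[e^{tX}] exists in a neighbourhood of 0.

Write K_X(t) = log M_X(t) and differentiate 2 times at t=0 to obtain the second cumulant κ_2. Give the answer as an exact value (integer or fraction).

κ_2 = K^(2)(0) = 1

M_X(t) = e^(e^(t) - 1)
K_X(t) = log M_X(t) = e^(t) - 1
K^(2)(t) = e^(t)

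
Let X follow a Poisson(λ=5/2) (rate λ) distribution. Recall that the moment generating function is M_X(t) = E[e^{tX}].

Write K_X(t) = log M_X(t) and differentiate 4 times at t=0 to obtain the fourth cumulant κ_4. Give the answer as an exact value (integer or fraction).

M_X(t) = e^(5*e^(t)/2 - 5/2)
K_X(t) = log M_X(t) = 5*e^(t)/2 - 5/2
K^(4)(t) = 5*e^(t)/2

κ_4 = K^(4)(0) = 5/2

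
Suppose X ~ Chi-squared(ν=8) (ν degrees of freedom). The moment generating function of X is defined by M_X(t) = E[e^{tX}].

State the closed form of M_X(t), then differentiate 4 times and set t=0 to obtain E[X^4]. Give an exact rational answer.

M_X(t) = (1 - 2*t)^(-4)
M′(t) = -8/(32*t^5 - 80*t^4 + 80*t^3 - 40*t^2 + 10*t - 1)
M′′(t) = 80/(64*t^6 - 192*t^5 + 240*t^4 - 160*t^3 + 60*t^2 - 12*t + 1)
M′′′(t) = -960/(128*t^7 - 448*t^6 + 672*t^5 - 560*t^4 + 280*t^3 - 84*t^2 + 14*t - 1)
M′′′′(t) = 13440/(256*t^8 - 1024*t^7 + 1792*t^6 - 1792*t^5 + 1120*t^4 - 448*t^3 + 112*t^2 - 16*t + 1)

E[X^4] = M′′′′(0) = 13440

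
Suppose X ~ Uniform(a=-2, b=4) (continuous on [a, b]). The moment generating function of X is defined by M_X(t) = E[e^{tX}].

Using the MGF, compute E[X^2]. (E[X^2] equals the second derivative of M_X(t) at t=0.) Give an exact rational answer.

E[X^2] = d^2M/dt^2 |_{t=0} = 4

M_X(t) = (e^(4*t) - e^(-2*t))/(6*t)
dM/dt = (4*t*e^(6*t) + 2*t - e^(6*t) + 1)*e^(-2*t)/(6*t^2)
d^2M/dt^2 = (8*t^2*e^(6*t) - 2*t^2 - 4*t*e^(6*t) - 2*t + e^(6*t) - 1)*e^(-2*t)/(3*t^3)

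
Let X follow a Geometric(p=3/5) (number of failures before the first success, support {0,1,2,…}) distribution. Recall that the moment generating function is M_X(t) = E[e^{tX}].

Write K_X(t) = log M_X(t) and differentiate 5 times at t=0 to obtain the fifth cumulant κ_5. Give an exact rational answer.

M_X(t) = 3/(5*(1 - 2*e^(t)/5))
K_X(t) = log M_X(t) = -log(1 - 2*e^(t)/5) - log(5) + log(3)
dK/dt = -2*e^(t)/(2*e^(t) - 5)
d^2K/dt^2 = 10*e^(t)/(4*e^(2*t) - 20*e^(t) + 25)
d^3K/dt^3 = (-20*e^(2*t) - 50*e^(t))/(8*e^(3*t) - 60*e^(2*t) + 150*e^(t) - 125)
d^4K/dt^4 = (40*e^(3*t) + 400*e^(2*t) + 250*e^(t))/(16*e^(4*t) - 160*e^(3*t) + 600*e^(2*t) - 1000*e^(t) + 625)
d^5K/dt^5 = (-80*e^(4*t) - 2200*e^(3*t) - 5500*e^(2*t) - 1250*e^(t))/(32*e^(5*t) - 400*e^(4*t) + 2000*e^(3*t) - 5000*e^(2*t) + 6250*e^(t) - 3125)

κ_5 = d^5K/dt^5 |_{t=0} = 3010/81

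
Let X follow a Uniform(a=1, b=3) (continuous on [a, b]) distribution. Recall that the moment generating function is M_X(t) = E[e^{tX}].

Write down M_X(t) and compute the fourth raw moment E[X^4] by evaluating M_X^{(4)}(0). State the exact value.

E[X^4] = M′′′′(0) = 121/5

M_X(t) = (e^(3*t) - e^(t))/(2*t)
M′(t) = (3*t*e^(3*t) - t*e^(t) - e^(3*t) + e^(t))/(2*t^2)
M′′(t) = (9*t^2*e^(3*t) - t^2*e^(t) - 6*t*e^(3*t) + 2*t*e^(t) + 2*e^(3*t) - 2*e^(t))/(2*t^3)
M′′′(t) = (27*t^3*e^(3*t) - t^3*e^(t) - 27*t^2*e^(3*t) + 3*t^2*e^(t) + 18*t*e^(3*t) - 6*t*e^(t) - 6*e^(3*t) + 6*e^(t))/(2*t^4)
M′′′′(t) = (81*t^4*e^(3*t) - t^4*e^(t) - 108*t^3*e^(3*t) + 4*t^3*e^(t) + 108*t^2*e^(3*t) - 12*t^2*e^(t) - 72*t*e^(3*t) + 24*t*e^(t) + 24*e^(3*t) - 24*e^(t))/(2*t^5)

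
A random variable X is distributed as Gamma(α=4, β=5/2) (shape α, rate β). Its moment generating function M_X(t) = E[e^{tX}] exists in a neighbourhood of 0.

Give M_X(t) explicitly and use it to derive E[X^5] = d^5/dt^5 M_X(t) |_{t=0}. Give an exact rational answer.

M_X(t) = 625/(16*(5/2 - t)^4)
dM/dt = -5000/(32*t^5 - 400*t^4 + 2000*t^3 - 5000*t^2 + 6250*t - 3125)
d^2M/dt^2 = 50000/(64*t^6 - 960*t^5 + 6000*t^4 - 20000*t^3 + 37500*t^2 - 37500*t + 15625)
d^3M/dt^3 = -600000/(128*t^7 - 2240*t^6 + 16800*t^5 - 70000*t^4 + 175000*t^3 - 262500*t^2 + 218750*t - 78125)
d^4M/dt^4 = 8400000/(256*t^8 - 5120*t^7 + 44800*t^6 - 224000*t^5 + 700000*t^4 - 1400000*t^3 + 1750000*t^2 - 1250000*t + 390625)
d^5M/dt^5 = -134400000/(512*t^9 - 11520*t^8 + 115200*t^7 - 672000*t^6 + 2520000*t^5 - 6300000*t^4 + 10500000*t^3 - 11250000*t^2 + 7031250*t - 1953125)

E[X^5] = d^5M/dt^5 |_{t=0} = 43008/625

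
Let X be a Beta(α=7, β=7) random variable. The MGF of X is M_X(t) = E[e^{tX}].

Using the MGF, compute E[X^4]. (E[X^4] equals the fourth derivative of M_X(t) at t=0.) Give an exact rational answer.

E[X^4] = d^4M/dt^4 |_{t=0} = 3/34

M_X(t) = ₁F₁(7; 14; t)
dM/dt = ₁F₁(8; 15; t)/2
d^2M/dt^2 = 4*₁F₁(9; 16; t)/15
d^3M/dt^3 = 3*₁F₁(10; 17; t)/20
d^4M/dt^4 = 3*₁F₁(11; 18; t)/34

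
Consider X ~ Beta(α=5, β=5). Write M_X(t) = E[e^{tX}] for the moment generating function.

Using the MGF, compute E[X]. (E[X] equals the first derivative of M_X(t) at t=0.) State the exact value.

M_X(t) = ₁F₁(5; 10; t)
D[M](t) = ₁F₁(6; 11; t)/2

E[X] = D[M](0) = 1/2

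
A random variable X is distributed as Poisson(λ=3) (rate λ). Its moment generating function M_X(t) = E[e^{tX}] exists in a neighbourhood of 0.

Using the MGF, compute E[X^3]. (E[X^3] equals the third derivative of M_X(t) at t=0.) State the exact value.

M_X(t) = e^(3*e^(t) - 3)
M′(t) = 3*e^(-3)*e^(t)*e^(3*e^(t))
M′′(t) = (9*e^(2*t)*e^(3*e^(t)) + 3*e^(t)*e^(3*e^(t)))*e^(-3)
M′′′(t) = (27*e^(3*t)*e^(3*e^(t)) + 27*e^(2*t)*e^(3*e^(t)) + 3*e^(t)*e^(3*e^(t)))*e^(-3)

E[X^3] = M′′′(0) = 57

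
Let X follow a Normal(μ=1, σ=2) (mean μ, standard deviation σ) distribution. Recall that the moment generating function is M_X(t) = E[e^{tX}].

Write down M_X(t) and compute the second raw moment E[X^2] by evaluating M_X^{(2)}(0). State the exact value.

E[X^2] = D^2[M](0) = 5

M_X(t) = e^(2*t^2 + t)
D^2[M](t) = 16*t^2*e^(t)*e^(2*t^2) + 8*t*e^(t)*e^(2*t^2) + 5*e^(t)*e^(2*t^2)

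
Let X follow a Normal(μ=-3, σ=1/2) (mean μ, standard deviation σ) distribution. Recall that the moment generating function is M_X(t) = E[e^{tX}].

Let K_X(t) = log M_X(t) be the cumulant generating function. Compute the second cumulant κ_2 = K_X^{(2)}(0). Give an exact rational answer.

M_X(t) = e^(t^2/8 - 3*t)
K_X(t) = log M_X(t) = t^2/8 - 3*t
D^2[K](t) = 1/4

κ_2 = D^2[K](0) = 1/4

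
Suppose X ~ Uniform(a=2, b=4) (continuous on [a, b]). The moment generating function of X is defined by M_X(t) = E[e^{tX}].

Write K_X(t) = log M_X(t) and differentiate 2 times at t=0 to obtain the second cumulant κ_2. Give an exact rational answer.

M_X(t) = (e^(4*t) - e^(2*t))/(2*t)
K_X(t) = log M_X(t) = -log(t) + log(e^(4*t) - e^(2*t)) - log(2)
K′(t) = (4*t*e^(2*t) - 2*t - e^(2*t) + 1)/(t*e^(2*t) - t)
K′′(t) = (-4*t^2*e^(2*t) + e^(4*t) - 2*e^(2*t) + 1)/(t^2*e^(4*t) - 2*t^2*e^(2*t) + t^2)

κ_2 = K′′(0) = 1/3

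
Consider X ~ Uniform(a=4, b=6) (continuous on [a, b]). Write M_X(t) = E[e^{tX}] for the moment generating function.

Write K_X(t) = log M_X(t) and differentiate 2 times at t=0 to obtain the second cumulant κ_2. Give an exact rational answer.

M_X(t) = (e^(6*t) - e^(4*t))/(2*t)
K_X(t) = log M_X(t) = -log(t) + log(e^(6*t) - e^(4*t)) - log(2)
D^2[K](t) = (-4*t^2*e^(2*t) + e^(4*t) - 2*e^(2*t) + 1)/(t^2*e^(4*t) - 2*t^2*e^(2*t) + t^2)

κ_2 = D^2[K](0) = 1/3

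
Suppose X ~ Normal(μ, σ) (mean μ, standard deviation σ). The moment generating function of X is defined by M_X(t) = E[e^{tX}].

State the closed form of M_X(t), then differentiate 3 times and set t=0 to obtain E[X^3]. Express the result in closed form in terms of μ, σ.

M_X(t) = e^(μ*t + σ^2*t^2/2)
dM/dt = μ*e^(μ*t)*e^(σ^2*t^2/2) + σ^2*t*e^(μ*t)*e^(σ^2*t^2/2)
d^2M/dt^2 = μ^2*e^(μ*t)*e^(σ^2*t^2/2) + 2*μ*σ^2*t*e^(μ*t)*e^(σ^2*t^2/2) + σ^4*t^2*e^(μ*t)*e^(σ^2*t^2/2) + σ^2*e^(μ*t)*e^(σ^2*t^2/2)

E[X^3] = d^3M/dt^3 |_{t=0} = μ*(μ^2 + 3*σ^2)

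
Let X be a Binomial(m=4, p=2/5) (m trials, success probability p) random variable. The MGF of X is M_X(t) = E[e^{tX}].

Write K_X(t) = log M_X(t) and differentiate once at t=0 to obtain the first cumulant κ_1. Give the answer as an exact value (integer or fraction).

κ_1 = D[K](0) = 8/5

M_X(t) = (2*e^(t)/5 + 3/5)^4
K_X(t) = log M_X(t) = 4*log(2*e^(t)/5 + 3/5)
D[K](t) = 8*e^(t)/(2*e^(t) + 3)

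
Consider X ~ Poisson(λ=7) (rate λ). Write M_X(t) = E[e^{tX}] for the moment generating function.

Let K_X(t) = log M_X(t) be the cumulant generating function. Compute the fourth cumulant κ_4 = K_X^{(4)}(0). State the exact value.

M_X(t) = e^(7*e^(t) - 7)
K_X(t) = log M_X(t) = 7*e^(t) - 7
dK/dt = 7*e^(t)
d^2K/dt^2 = 7*e^(t)
d^3K/dt^3 = 7*e^(t)
d^4K/dt^4 = 7*e^(t)

κ_4 = d^4K/dt^4 |_{t=0} = 7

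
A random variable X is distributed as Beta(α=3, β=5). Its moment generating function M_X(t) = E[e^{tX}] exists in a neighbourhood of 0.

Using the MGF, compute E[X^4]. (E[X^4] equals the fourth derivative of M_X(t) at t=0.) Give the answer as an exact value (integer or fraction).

M_X(t) = ₁F₁(3; 8; t)
dM/dt = 3*₁F₁(4; 9; t)/8
d^2M/dt^2 = ₁F₁(5; 10; t)/6
d^3M/dt^3 = ₁F₁(6; 11; t)/12
d^4M/dt^4 = ₁F₁(7; 12; t)/22

E[X^4] = d^4M/dt^4 |_{t=0} = 1/22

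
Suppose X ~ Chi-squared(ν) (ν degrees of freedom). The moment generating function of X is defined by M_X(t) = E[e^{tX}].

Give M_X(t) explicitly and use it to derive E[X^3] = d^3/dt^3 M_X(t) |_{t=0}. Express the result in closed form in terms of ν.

E[X^3] = d^3M/dt^3 |_{t=0} = ν*(ν^2 + 6*ν + 8)

M_X(t) = (1 - 2*t)^(-ν/2)
dM/dt = -ν/(2*t*(1 - 2*t)^(ν/2) - (1 - 2*t)^(ν/2))
d^2M/dt^2 = (ν^2 + 2*ν)/(4*t^2*(1 - 2*t)^(ν/2) - 4*t*(1 - 2*t)^(ν/2) + (1 - 2*t)^(ν/2))
d^3M/dt^3 = (-ν^3 - 6*ν^2 - 8*ν)/(8*t^3*(1 - 2*t)^(ν/2) - 12*t^2*(1 - 2*t)^(ν/2) + 6*t*(1 - 2*t)^(ν/2) - (1 - 2*t)^(ν/2))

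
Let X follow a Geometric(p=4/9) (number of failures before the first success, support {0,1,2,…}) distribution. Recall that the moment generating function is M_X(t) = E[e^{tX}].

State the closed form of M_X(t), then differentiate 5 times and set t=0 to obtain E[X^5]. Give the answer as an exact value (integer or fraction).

E[X^5] = M′′′′′(0) = 165535/128

M_X(t) = 4/(9*(1 - 5*e^(t)/9))
M′(t) = 20*e^(t)/(25*e^(2*t) - 90*e^(t) + 81)
M′′(t) = (-100*e^(2*t) - 180*e^(t))/(125*e^(3*t) - 675*e^(2*t) + 1215*e^(t) - 729)
M′′′(t) = (500*e^(3*t) + 3600*e^(2*t) + 1620*e^(t))/(625*e^(4*t) - 4500*e^(3*t) + 12150*e^(2*t) - 14580*e^(t) + 6561)
M′′′′(t) = (-2500*e^(4*t) - 49500*e^(3*t) - 89100*e^(2*t) - 14580*e^(t))/(3125*e^(5*t) - 28125*e^(4*t) + 101250*e^(3*t) - 182250*e^(2*t) + 164025*e^(t) - 59049)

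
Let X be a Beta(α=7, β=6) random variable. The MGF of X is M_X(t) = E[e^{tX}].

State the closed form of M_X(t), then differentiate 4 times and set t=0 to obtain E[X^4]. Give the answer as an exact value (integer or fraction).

E[X^4] = M^(4)(0) = 3/26

M_X(t) = ₁F₁(7; 13; t)
M^(4)(t) = 3*₁F₁(11; 17; t)/26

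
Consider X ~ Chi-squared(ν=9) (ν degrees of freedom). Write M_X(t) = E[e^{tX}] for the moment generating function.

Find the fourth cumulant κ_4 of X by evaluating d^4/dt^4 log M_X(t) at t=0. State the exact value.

M_X(t) = (1 - 2*t)^(-9/2)
K_X(t) = log M_X(t) = -9*log(1 - 2*t)/2
K′(t) = -9/(2*t - 1)
K′′(t) = 18/(4*t^2 - 4*t + 1)
K′′′(t) = -72/(8*t^3 - 12*t^2 + 6*t - 1)
K′′′′(t) = 432/(16*t^4 - 32*t^3 + 24*t^2 - 8*t + 1)

κ_4 = K′′′′(0) = 432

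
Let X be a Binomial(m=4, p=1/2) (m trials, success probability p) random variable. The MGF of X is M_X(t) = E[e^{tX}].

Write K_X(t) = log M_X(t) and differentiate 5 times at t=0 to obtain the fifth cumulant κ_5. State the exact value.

M_X(t) = (e^(t)/2 + 1/2)^4
K_X(t) = log M_X(t) = 4*log(e^(t)/2 + 1/2)
K′(t) = 4*e^(t)/(e^(t) + 1)
K′′(t) = 4*e^(t)/(e^(2*t) + 2*e^(t) + 1)
K′′′(t) = (-4*e^(2*t) + 4*e^(t))/(e^(3*t) + 3*e^(2*t) + 3*e^(t) + 1)
K′′′′(t) = (4*e^(3*t) - 16*e^(2*t) + 4*e^(t))/(e^(4*t) + 4*e^(3*t) + 6*e^(2*t) + 4*e^(t) + 1)
K′′′′′(t) = (-4*e^(4*t) + 44*e^(3*t) - 44*e^(2*t) + 4*e^(t))/(e^(5*t) + 5*e^(4*t) + 10*e^(3*t) + 10*e^(2*t) + 5*e^(t) + 1)

κ_5 = K′′′′′(0) = 0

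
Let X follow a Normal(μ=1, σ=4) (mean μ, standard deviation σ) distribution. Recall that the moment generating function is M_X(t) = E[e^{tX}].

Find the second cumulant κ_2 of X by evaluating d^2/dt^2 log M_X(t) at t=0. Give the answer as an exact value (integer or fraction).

M_X(t) = e^(8*t^2 + t)
K_X(t) = log M_X(t) = 8*t^2 + t
K′(t) = 16*t + 1
K′′(t) = 16

κ_2 = K′′(0) = 16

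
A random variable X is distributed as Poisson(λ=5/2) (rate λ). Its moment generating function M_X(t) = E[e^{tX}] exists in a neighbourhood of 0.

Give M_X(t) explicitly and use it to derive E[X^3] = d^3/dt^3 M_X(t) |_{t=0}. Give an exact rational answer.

M_X(t) = e^(5*e^(t)/2 - 5/2)
D^3[M](t) = (125*e^(3*t)*e^(5*e^(t)/2) + 150*e^(2*t)*e^(5*e^(t)/2) + 20*e^(t)*e^(5*e^(t)/2))*e^(-5/2)/8

E[X^3] = D^3[M](0) = 295/8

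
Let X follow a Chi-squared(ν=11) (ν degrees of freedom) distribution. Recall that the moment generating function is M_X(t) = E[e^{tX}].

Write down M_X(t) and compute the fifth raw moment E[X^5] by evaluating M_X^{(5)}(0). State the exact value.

E[X^5] = D^5[M](0) = 692835

M_X(t) = (1 - 2*t)^(-11/2)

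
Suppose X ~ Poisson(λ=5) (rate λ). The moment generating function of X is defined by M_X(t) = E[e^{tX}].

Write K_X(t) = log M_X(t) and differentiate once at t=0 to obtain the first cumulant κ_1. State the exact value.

κ_1 = D[K](0) = 5

M_X(t) = e^(5*e^(t) - 5)
K_X(t) = log M_X(t) = 5*e^(t) - 5
D[K](t) = 5*e^(t)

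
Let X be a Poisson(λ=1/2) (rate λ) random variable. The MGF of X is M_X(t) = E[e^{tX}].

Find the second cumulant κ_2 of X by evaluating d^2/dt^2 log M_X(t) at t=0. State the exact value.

κ_2 = K′′(0) = 1/2

M_X(t) = e^(e^(t)/2 - 1/2)
K_X(t) = log M_X(t) = e^(t)/2 - 1/2
K′(t) = e^(t)/2
K′′(t) = e^(t)/2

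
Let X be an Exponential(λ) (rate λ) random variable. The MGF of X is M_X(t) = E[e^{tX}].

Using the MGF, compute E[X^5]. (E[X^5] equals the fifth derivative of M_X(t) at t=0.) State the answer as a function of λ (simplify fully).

M_X(t) = λ/(λ - t)
dM/dt = λ/(λ^2 - 2*λ*t + t^2)
d^2M/dt^2 = -2*λ/(-λ^3 + 3*λ^2*t - 3*λ*t^2 + t^3)
d^3M/dt^3 = 6*λ/(λ^4 - 4*λ^3*t + 6*λ^2*t^2 - 4*λ*t^3 + t^4)
d^4M/dt^4 = -24*λ/(-λ^5 + 5*λ^4*t - 10*λ^3*t^2 + 10*λ^2*t^3 - 5*λ*t^4 + t^5)
d^5M/dt^5 = 120*λ/(λ^6 - 6*λ^5*t + 15*λ^4*t^2 - 20*λ^3*t^3 + 15*λ^2*t^4 - 6*λ*t^5 + t^6)

E[X^5] = d^5M/dt^5 |_{t=0} = 120/λ^5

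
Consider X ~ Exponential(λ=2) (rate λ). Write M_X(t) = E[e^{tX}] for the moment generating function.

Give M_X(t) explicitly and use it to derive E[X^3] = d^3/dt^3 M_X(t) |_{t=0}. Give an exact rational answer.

M_X(t) = 2/(2 - t)
M′(t) = 2/(t^2 - 4*t + 4)
M′′(t) = -4/(t^3 - 6*t^2 + 12*t - 8)
M′′′(t) = 12/(t^4 - 8*t^3 + 24*t^2 - 32*t + 16)

E[X^3] = M′′′(0) = 3/4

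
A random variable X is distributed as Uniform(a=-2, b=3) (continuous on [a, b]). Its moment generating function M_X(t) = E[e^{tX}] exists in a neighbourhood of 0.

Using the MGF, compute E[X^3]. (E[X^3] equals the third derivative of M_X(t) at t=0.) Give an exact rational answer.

M_X(t) = (e^(3*t) - e^(-2*t))/(5*t)
dM/dt = (3*t*e^(5*t) + 2*t - e^(5*t) + 1)*e^(-2*t)/(5*t^2)
d^2M/dt^2 = (9*t^2*e^(5*t) - 4*t^2 - 6*t*e^(5*t) - 4*t + 2*e^(5*t) - 2)*e^(-2*t)/(5*t^3)
d^3M/dt^3 = (27*t^3*e^(5*t) + 8*t^3 - 27*t^2*e^(5*t) + 12*t^2 + 18*t*e^(5*t) + 12*t - 6*e^(5*t) + 6)*e^(-2*t)/(5*t^4)

E[X^3] = d^3M/dt^3 |_{t=0} = 13/4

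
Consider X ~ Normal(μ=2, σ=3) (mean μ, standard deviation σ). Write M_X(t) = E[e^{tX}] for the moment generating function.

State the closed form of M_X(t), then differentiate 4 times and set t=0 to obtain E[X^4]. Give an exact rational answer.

E[X^4] = D^4[M](0) = 475

M_X(t) = e^(9*t^2/2 + 2*t)
D^4[M](t) = 6561*t^4*e^(2*t)*e^(9*t^2/2) + 5832*t^3*e^(2*t)*e^(9*t^2/2) + 6318*t^2*e^(2*t)*e^(9*t^2/2) + 2232*t*e^(2*t)*e^(9*t^2/2) + 475*e^(2*t)*e^(9*t^2/2)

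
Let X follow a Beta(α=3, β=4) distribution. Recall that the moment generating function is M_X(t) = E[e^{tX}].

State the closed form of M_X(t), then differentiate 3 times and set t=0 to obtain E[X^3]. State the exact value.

E[X^3] = D^3[M](0) = 5/42

M_X(t) = ₁F₁(3; 7; t)
D^3[M](t) = 5*₁F₁(6; 10; t)/42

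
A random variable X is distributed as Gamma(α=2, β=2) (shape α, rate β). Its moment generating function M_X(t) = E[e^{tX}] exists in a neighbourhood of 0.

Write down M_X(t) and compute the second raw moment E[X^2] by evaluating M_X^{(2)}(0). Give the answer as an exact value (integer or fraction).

E[X^2] = D^2[M](0) = 3/2

M_X(t) = 4/(2 - t)^2
D^2[M](t) = 24/(t^4 - 8*t^3 + 24*t^2 - 32*t + 16)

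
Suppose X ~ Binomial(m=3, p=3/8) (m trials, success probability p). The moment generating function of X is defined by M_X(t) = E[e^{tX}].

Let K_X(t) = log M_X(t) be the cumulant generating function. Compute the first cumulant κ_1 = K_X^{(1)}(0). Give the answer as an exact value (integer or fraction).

M_X(t) = (3*e^(t)/8 + 5/8)^3
K_X(t) = log M_X(t) = 3*log(3*e^(t)/8 + 5/8)
K^(1)(t) = 9*e^(t)/(3*e^(t) + 5)

κ_1 = K^(1)(0) = 9/8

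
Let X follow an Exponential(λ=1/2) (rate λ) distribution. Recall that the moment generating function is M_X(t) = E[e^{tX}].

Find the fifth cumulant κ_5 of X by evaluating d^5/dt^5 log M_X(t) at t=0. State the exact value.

M_X(t) = 1/(2*(1/2 - t))
K_X(t) = log M_X(t) = -log(1/2 - t) - log(2)
D^5[K](t) = -768/(32*t^5 - 80*t^4 + 80*t^3 - 40*t^2 + 10*t - 1)

κ_5 = D^5[K](0) = 768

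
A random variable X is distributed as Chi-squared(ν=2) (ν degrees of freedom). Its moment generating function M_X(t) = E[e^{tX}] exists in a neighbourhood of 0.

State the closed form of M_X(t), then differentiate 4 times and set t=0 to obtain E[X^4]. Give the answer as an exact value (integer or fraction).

E[X^4] = M^(4)(0) = 384

M_X(t) = 1/(1 - 2*t)
M^(4)(t) = -384/(32*t^5 - 80*t^4 + 80*t^3 - 40*t^2 + 10*t - 1)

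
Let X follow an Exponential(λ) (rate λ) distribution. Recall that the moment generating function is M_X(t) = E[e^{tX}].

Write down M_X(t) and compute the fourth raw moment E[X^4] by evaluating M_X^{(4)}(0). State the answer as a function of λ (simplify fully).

M_X(t) = λ/(λ - t)
D^4[M](t) = -24*λ/(-λ^5 + 5*λ^4*t - 10*λ^3*t^2 + 10*λ^2*t^3 - 5*λ*t^4 + t^5)

E[X^4] = D^4[M](0) = 24/λ^4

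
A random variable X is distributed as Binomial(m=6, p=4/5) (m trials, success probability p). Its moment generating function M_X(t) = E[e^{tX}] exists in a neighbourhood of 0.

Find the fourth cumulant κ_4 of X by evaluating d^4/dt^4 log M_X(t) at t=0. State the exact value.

κ_4 = d^4K/dt^4 |_{t=0} = 24/625

M_X(t) = (4*e^(t)/5 + 1/5)^6
K_X(t) = log M_X(t) = 6*log(4*e^(t)/5 + 1/5)
dK/dt = 24*e^(t)/(4*e^(t) + 1)
d^2K/dt^2 = 24*e^(t)/(16*e^(2*t) + 8*e^(t) + 1)
d^3K/dt^3 = (-96*e^(2*t) + 24*e^(t))/(64*e^(3*t) + 48*e^(2*t) + 12*e^(t) + 1)
d^4K/dt^4 = (384*e^(3*t) - 384*e^(2*t) + 24*e^(t))/(256*e^(4*t) + 256*e^(3*t) + 96*e^(2*t) + 16*e^(t) + 1)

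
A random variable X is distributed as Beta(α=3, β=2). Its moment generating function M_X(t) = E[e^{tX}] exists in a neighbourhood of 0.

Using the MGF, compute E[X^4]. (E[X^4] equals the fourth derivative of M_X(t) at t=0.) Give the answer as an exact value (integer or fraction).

E[X^4] = D^4[M](0) = 3/14

M_X(t) = ₁F₁(3; 5; t)
D^4[M](t) = 3*₁F₁(7; 9; t)/14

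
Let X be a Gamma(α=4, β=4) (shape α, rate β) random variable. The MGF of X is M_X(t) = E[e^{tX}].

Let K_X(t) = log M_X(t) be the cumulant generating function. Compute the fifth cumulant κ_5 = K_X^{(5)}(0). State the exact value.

M_X(t) = 256/(4 - t)^4
K_X(t) = log M_X(t) = -4*log(4 - t) + 8*log(2)
K^(5)(t) = -96/(t^5 - 20*t^4 + 160*t^3 - 640*t^2 + 1280*t - 1024)

κ_5 = K^(5)(0) = 3/32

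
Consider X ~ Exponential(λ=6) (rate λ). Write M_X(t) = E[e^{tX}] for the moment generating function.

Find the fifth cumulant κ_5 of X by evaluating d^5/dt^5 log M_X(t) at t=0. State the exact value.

M_X(t) = 6/(6 - t)
K_X(t) = log M_X(t) = -log(6 - t) + log(6)
K′(t) = -1/(t - 6)
K′′(t) = 1/(t^2 - 12*t + 36)
K′′′(t) = -2/(t^3 - 18*t^2 + 108*t - 216)
K′′′′(t) = 6/(t^4 - 24*t^3 + 216*t^2 - 864*t + 1296)
K′′′′′(t) = -24/(t^5 - 30*t^4 + 360*t^3 - 2160*t^2 + 6480*t - 7776)

κ_5 = K′′′′′(0) = 1/324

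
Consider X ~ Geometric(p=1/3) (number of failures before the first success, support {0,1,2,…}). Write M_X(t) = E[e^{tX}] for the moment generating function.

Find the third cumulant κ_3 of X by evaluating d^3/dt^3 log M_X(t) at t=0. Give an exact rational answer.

κ_3 = K′′′(0) = 30

M_X(t) = 1/(3*(1 - 2*e^(t)/3))
K_X(t) = log M_X(t) = -log(1 - 2*e^(t)/3) - log(3)
K′(t) = -2*e^(t)/(2*e^(t) - 3)
K′′(t) = 6*e^(t)/(4*e^(2*t) - 12*e^(t) + 9)
K′′′(t) = (-12*e^(2*t) - 18*e^(t))/(8*e^(3*t) - 36*e^(2*t) + 54*e^(t) - 27)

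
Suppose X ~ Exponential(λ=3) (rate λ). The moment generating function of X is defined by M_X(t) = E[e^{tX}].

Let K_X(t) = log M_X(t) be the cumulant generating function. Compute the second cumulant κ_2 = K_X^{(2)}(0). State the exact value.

κ_2 = K′′(0) = 1/9

M_X(t) = 3/(3 - t)
K_X(t) = log M_X(t) = -log(3 - t) + log(3)
K′(t) = -1/(t - 3)
K′′(t) = 1/(t^2 - 6*t + 9)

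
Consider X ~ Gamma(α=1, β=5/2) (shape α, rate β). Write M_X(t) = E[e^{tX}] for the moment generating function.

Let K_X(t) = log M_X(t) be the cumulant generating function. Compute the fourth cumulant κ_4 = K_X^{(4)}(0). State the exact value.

κ_4 = d^4K/dt^4 |_{t=0} = 96/625

M_X(t) = 5/(2*(5/2 - t))
K_X(t) = log M_X(t) = -log(5/2 - t) - log(2) + log(5)
dK/dt = -2/(2*t - 5)
d^2K/dt^2 = 4/(4*t^2 - 20*t + 25)
d^3K/dt^3 = -16/(8*t^3 - 60*t^2 + 150*t - 125)
d^4K/dt^4 = 96/(16*t^4 - 160*t^3 + 600*t^2 - 1000*t + 625)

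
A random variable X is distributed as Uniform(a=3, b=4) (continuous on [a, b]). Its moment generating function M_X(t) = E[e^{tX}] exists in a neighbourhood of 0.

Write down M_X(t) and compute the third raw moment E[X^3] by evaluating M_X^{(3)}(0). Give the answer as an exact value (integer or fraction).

M_X(t) = (e^(4*t) - e^(3*t))/t
M^(3)(t) = (64*t^3*e^(4*t) - 27*t^3*e^(3*t) - 48*t^2*e^(4*t) + 27*t^2*e^(3*t) + 24*t*e^(4*t) - 18*t*e^(3*t) - 6*e^(4*t) + 6*e^(3*t))/t^4

E[X^3] = M^(3)(0) = 175/4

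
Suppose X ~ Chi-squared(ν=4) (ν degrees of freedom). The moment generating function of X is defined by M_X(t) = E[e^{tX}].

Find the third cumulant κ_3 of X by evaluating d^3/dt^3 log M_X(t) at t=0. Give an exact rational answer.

κ_3 = K^(3)(0) = 32

M_X(t) = (1 - 2*t)^(-2)
K_X(t) = log M_X(t) = -2*log(1 - 2*t)
K^(3)(t) = -32/(8*t^3 - 12*t^2 + 6*t - 1)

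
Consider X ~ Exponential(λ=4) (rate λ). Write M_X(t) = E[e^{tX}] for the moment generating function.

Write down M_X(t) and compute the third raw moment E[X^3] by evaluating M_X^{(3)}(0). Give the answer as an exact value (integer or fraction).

M_X(t) = 4/(4 - t)
dM/dt = 4/(t^2 - 8*t + 16)
d^2M/dt^2 = -8/(t^3 - 12*t^2 + 48*t - 64)
d^3M/dt^3 = 24/(t^4 - 16*t^3 + 96*t^2 - 256*t + 256)

E[X^3] = d^3M/dt^3 |_{t=0} = 3/32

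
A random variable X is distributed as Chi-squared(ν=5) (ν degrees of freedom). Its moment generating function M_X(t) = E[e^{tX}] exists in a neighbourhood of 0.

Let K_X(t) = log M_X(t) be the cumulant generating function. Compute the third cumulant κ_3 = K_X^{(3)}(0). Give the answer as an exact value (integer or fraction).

κ_3 = K′′′(0) = 40

M_X(t) = (1 - 2*t)^(-5/2)
K_X(t) = log M_X(t) = -5*log(1 - 2*t)/2
K′(t) = -5/(2*t - 1)
K′′(t) = 10/(4*t^2 - 4*t + 1)
K′′′(t) = -40/(8*t^3 - 12*t^2 + 6*t - 1)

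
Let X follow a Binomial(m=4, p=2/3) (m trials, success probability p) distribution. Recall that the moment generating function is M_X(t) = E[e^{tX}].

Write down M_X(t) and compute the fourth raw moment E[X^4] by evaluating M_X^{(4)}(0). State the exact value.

M_X(t) = (2*e^(t)/3 + 1/3)^4
M′(t) = 64*e^(4*t)/81 + 32*e^(3*t)/27 + 16*e^(2*t)/27 + 8*e^(t)/81
M′′(t) = 256*e^(4*t)/81 + 32*e^(3*t)/9 + 32*e^(2*t)/27 + 8*e^(t)/81
M′′′(t) = 1024*e^(4*t)/81 + 32*e^(3*t)/3 + 64*e^(2*t)/27 + 8*e^(t)/81
M′′′′(t) = 4096*e^(4*t)/81 + 32*e^(3*t) + 128*e^(2*t)/27 + 8*e^(t)/81

E[X^4] = M′′′′(0) = 2360/27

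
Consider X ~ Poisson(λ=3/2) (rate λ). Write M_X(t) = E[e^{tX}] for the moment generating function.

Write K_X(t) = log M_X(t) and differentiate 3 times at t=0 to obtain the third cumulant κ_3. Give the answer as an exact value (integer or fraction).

M_X(t) = e^(3*e^(t)/2 - 3/2)
K_X(t) = log M_X(t) = 3*e^(t)/2 - 3/2
K′(t) = 3*e^(t)/2
K′′(t) = 3*e^(t)/2
K′′′(t) = 3*e^(t)/2

κ_3 = K′′′(0) = 3/2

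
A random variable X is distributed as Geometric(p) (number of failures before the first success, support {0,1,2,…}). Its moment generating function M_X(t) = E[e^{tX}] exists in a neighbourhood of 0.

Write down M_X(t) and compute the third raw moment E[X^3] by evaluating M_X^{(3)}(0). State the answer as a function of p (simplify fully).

E[X^3] = M′′′(0) = -1 + 7/p - 12/p^2 + 6/p^3

M_X(t) = p/(-(1 - p)*e^(t) + 1)
M′(t) = (-p^2*e^(t) + p*e^(t))/(p^2*e^(2*t) - 2*p*e^(2*t) + 2*p*e^(t) + e^(2*t) - 2*e^(t) + 1)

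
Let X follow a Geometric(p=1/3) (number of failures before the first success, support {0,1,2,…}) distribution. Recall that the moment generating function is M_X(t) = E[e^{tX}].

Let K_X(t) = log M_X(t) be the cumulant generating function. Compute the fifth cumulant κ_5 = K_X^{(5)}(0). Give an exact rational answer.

M_X(t) = 1/(3*(1 - 2*e^(t)/3))
K_X(t) = log M_X(t) = -log(1 - 2*e^(t)/3) - log(3)
K^(5)(t) = (-48*e^(4*t) - 792*e^(3*t) - 1188*e^(2*t) - 162*e^(t))/(32*e^(5*t) - 240*e^(4*t) + 720*e^(3*t) - 1080*e^(2*t) + 810*e^(t) - 243)

κ_5 = K^(5)(0) = 2190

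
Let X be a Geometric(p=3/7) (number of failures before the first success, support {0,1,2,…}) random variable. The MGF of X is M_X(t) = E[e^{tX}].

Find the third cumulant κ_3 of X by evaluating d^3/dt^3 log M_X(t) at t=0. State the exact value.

κ_3 = K^(3)(0) = 308/27

M_X(t) = 3/(7*(1 - 4*e^(t)/7))
K_X(t) = log M_X(t) = -log(1 - 4*e^(t)/7) - log(7) + log(3)
K^(3)(t) = (-112*e^(2*t) - 196*e^(t))/(64*e^(3*t) - 336*e^(2*t) + 588*e^(t) - 343)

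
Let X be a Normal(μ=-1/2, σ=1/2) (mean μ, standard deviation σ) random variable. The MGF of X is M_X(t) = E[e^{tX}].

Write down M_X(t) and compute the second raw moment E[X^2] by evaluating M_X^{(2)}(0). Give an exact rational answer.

M_X(t) = e^(t^2/8 - t/2)
dM/dt = t*e^(-t/2)*e^(t^2/8)/4 - e^(-t/2)*e^(t^2/8)/2
d^2M/dt^2 = (t^2*e^(t^2/8) - 4*t*e^(t^2/8) + 8*e^(t^2/8))*e^(-t/2)/16

E[X^2] = d^2M/dt^2 |_{t=0} = 1/2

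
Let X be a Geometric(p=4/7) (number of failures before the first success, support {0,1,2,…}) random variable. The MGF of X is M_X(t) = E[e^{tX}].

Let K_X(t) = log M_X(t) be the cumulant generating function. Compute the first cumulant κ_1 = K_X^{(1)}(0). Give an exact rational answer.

M_X(t) = 4/(7*(1 - 3*e^(t)/7))
K_X(t) = log M_X(t) = -log(1 - 3*e^(t)/7) - log(7) + 2*log(2)
K′(t) = -3*e^(t)/(3*e^(t) - 7)

κ_1 = K′(0) = 3/4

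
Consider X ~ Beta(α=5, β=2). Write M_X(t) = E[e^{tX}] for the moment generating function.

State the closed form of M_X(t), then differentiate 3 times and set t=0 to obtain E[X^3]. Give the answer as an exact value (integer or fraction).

M_X(t) = ₁F₁(5; 7; t)
M^(3)(t) = 5*₁F₁(8; 10; t)/12

E[X^3] = M^(3)(0) = 5/12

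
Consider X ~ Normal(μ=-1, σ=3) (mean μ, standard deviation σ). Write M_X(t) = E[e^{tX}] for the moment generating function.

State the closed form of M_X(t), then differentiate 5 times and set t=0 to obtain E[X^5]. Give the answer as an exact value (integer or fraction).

M_X(t) = e^(9*t^2/2 - t)
M′(t) = 9*t*e^(-t)*e^(9*t^2/2) - e^(-t)*e^(9*t^2/2)
M′′(t) = (81*t^2*e^(9*t^2/2) - 18*t*e^(9*t^2/2) + 10*e^(9*t^2/2))*e^(-t)
M′′′(t) = (729*t^3*e^(9*t^2/2) - 243*t^2*e^(9*t^2/2) + 270*t*e^(9*t^2/2) - 28*e^(9*t^2/2))*e^(-t)
M′′′′(t) = (6561*t^4*e^(9*t^2/2) - 2916*t^3*e^(9*t^2/2) + 4860*t^2*e^(9*t^2/2) - 1008*t*e^(9*t^2/2) + 298*e^(9*t^2/2))*e^(-t)
M′′′′′(t) = (59049*t^5*e^(9*t^2/2) - 32805*t^4*e^(9*t^2/2) + 72900*t^3*e^(9*t^2/2) - 22680*t^2*e^(9*t^2/2) + 13410*t*e^(9*t^2/2) - 1306*e^(9*t^2/2))*e^(-t)

E[X^5] = M′′′′′(0) = -1306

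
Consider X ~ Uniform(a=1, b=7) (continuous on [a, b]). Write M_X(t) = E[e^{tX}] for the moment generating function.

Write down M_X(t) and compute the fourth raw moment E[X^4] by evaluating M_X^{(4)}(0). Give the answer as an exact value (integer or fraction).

M_X(t) = (e^(7*t) - e^(t))/(6*t)
dM/dt = (7*t*e^(7*t) - t*e^(t) - e^(7*t) + e^(t))/(6*t^2)
d^2M/dt^2 = (49*t^2*e^(7*t) - t^2*e^(t) - 14*t*e^(7*t) + 2*t*e^(t) + 2*e^(7*t) - 2*e^(t))/(6*t^3)
d^3M/dt^3 = (343*t^3*e^(7*t) - t^3*e^(t) - 147*t^2*e^(7*t) + 3*t^2*e^(t) + 42*t*e^(7*t) - 6*t*e^(t) - 6*e^(7*t) + 6*e^(t))/(6*t^4)
d^4M/dt^4 = (2401*t^4*e^(7*t) - t^4*e^(t) - 1372*t^3*e^(7*t) + 4*t^3*e^(t) + 588*t^2*e^(7*t) - 12*t^2*e^(t) - 168*t*e^(7*t) + 24*t*e^(t) + 24*e^(7*t) - 24*e^(t))/(6*t^5)

E[X^4] = d^4M/dt^4 |_{t=0} = 2801/5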